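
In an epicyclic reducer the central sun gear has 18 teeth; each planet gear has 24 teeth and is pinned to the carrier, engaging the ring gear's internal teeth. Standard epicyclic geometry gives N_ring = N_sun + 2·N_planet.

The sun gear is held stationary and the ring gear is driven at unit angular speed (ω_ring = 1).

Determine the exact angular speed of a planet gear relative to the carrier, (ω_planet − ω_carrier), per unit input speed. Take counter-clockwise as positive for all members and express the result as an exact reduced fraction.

N_ring = 18 + 2·24 = 66
18(ω_s−ω_c) = −66(ω_r−ω_c),  ω_s=0, ω_r=1
18(0−ω_c) = −66(1−ω_c)  ⇒  84ω_c = 66  ⇒  ω_c = 11/14
sun–planet: 18·(0−11/14) = −24·(ω_p−ω_c)  ⇒  ω_p−ω_c = −(18/24)·(-11/14) = 33/56

33/56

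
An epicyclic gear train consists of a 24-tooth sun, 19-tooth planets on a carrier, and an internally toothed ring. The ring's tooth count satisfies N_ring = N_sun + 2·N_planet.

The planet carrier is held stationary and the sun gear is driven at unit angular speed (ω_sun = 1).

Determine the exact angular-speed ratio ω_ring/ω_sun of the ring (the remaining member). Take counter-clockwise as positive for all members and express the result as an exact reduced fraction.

N_ring = 24 + 2·19 = 62
24(ω_s−ω_c) = −62(ω_r−ω_c),  ω_c=0, ω_s=1
ω_r = 0 − (24/62)(1−0) = -12/31
ω_r/ω_s = -12/31

-12/31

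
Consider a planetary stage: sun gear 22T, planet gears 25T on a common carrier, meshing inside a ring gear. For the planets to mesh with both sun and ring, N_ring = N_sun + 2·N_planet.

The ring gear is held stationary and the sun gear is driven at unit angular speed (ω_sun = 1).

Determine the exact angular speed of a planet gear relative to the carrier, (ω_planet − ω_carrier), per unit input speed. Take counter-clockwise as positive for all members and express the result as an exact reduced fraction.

N_ring = 22 + 2·25 = 72
22(ω_s−ω_c) = −72(ω_r−ω_c),  ω_r=0, ω_s=1
22(1−ω_c) = −72(0−ω_c)  ⇒  94ω_c = 22  ⇒  ω_c = 11/47
sun–planet: 22·(1−11/47) = −25·(ω_p−ω_c)  ⇒  ω_p−ω_c = −(22/25)·(36/47) = -792/1175

-792/1175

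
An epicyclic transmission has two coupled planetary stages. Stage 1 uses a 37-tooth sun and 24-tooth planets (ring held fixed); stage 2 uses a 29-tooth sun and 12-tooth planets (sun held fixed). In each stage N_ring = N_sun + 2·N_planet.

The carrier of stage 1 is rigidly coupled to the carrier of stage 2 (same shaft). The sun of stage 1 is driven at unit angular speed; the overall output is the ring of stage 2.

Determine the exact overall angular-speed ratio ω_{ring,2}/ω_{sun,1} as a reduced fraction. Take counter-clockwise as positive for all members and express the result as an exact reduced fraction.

Stage 1: N_ring = 37 + 2·24 = 85
Stage 1: 37(ω_s−ω_c) = −85(ω_r−ω_c),  ω_r=0, ω_s=1
Stage 1: 37(1−ω_c) = −85(0−ω_c)  ⇒  122ω_c = 37  ⇒  ω_c = 37/122
  ⇒ ω_c¹/ω_s¹ = 37/122
Stage 2: N_ring = 29 + 2·12 = 53
Stage 2: 29(ω_s−ω_c) = −53(ω_r−ω_c),  ω_s=0, ω_c=1
Stage 2: ω_r = 1 − (29/53)(0−1) = 82/53
  ⇒ ω_r²/ω_c² = 82/53
Coupling ω_c² = ω_c¹ ⇒ overall = 37/122 × 82/53 = 1517/3233

1517/3233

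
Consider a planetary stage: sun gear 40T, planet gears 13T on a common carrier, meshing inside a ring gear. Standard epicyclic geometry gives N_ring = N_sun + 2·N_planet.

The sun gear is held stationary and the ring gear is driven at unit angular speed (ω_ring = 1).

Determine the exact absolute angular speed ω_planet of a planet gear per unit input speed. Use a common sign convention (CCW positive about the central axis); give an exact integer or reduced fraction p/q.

33/13

N_ring = 40 + 2·13 = 66
40(ω_s−ω_c) = −66(ω_r−ω_c),  ω_s=0, ω_r=1
40(0−ω_c) = −66(1−ω_c)  ⇒  106ω_c = 66  ⇒  ω_c = 33/53
sun–planet: 40·(0−33/53) = −13·(ω_p−ω_c)  ⇒  ω_p−ω_c = −(40/13)·(-33/53) = 1320/689
ω_p = 33/53 + 1320/689 = 33/13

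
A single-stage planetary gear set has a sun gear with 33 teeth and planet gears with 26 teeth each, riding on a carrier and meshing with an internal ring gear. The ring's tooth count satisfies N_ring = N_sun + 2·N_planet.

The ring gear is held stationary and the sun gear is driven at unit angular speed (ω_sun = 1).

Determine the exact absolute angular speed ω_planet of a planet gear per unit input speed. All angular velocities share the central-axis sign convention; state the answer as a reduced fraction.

-33/52

N_ring = 33 + 2·26 = 85
33(ω_s−ω_c) = −85(ω_r−ω_c),  ω_r=0, ω_s=1
33(1−ω_c) = −85(0−ω_c)  ⇒  118ω_c = 33  ⇒  ω_c = 33/118
sun–planet: 33·(1−33/118) = −26·(ω_p−ω_c)  ⇒  ω_p−ω_c = −(33/26)·(85/118) = -2805/3068
ω_p = 33/118 − 2805/3068 = -33/52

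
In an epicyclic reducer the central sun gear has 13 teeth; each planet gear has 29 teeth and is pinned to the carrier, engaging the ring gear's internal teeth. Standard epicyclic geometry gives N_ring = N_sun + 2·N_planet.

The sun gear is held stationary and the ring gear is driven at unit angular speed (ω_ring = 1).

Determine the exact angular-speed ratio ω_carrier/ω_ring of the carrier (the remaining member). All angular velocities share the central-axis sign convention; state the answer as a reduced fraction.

N_ring = 13 + 2·29 = 71
13(ω_s−ω_c) = −71(ω_r−ω_c),  ω_s=0, ω_r=1
13(0−ω_c) = −71(1−ω_c)  ⇒  84ω_c = 71  ⇒  ω_c = 71/84
ω_c/ω_r = 71/84

71/84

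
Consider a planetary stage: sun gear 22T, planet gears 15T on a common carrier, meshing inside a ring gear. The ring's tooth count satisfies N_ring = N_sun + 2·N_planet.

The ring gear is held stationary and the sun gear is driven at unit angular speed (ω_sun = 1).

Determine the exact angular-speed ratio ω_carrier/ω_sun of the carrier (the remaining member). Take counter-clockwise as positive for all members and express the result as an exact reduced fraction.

N_ring = 22 + 2·15 = 52
22(ω_s−ω_c) = −52(ω_r−ω_c),  ω_r=0, ω_s=1
22(1−ω_c) = −52(0−ω_c)  ⇒  74ω_c = 22  ⇒  ω_c = 11/37
ω_c/ω_s = 11/37

11/37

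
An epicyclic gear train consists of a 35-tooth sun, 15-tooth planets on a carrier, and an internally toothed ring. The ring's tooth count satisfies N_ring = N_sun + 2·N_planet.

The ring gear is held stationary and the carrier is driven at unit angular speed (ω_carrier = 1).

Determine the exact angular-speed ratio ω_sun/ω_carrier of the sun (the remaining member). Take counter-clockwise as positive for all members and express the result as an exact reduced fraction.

20/7

N_ring = 35 + 2·15 = 65
35(ω_s−ω_c) = −65(ω_r−ω_c),  ω_r=0, ω_c=1
ω_s = 1 − (65/35)(0−1) = 20/7
ω_s/ω_c = 20/7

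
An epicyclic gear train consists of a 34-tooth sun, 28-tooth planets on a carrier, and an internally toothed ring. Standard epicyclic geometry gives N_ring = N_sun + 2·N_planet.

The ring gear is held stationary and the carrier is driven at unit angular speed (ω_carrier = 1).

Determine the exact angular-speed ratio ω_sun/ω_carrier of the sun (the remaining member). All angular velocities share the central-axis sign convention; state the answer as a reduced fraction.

N_ring = 34 + 2·28 = 90
34(ω_s−ω_c) = −90(ω_r−ω_c),  ω_r=0, ω_c=1
ω_s = 1 − (90/34)(0−1) = 62/17
ω_s/ω_c = 62/17

62/17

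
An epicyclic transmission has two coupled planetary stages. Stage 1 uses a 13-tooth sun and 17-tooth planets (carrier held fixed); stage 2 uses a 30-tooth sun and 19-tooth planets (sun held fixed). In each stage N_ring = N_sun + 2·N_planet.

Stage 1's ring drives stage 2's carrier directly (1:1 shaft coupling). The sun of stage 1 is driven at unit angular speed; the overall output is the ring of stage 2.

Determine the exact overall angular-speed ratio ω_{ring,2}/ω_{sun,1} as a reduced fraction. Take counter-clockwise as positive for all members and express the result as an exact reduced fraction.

-637/1598

Stage 1: N_ring = 13 + 2·17 = 47
Stage 1: 13(ω_s−ω_c) = −47(ω_r−ω_c),  ω_c=0, ω_s=1
Stage 1: ω_r = 0 − (13/47)(1−0) = -13/47
  ⇒ ω_r¹/ω_s¹ = -13/47
Stage 2: N_ring = 30 + 2·19 = 68
Stage 2: 30(ω_s−ω_c) = −68(ω_r−ω_c),  ω_s=0, ω_c=1
Stage 2: ω_r = 1 − (30/68)(0−1) = 49/34
  ⇒ ω_r²/ω_c² = 49/34
Coupling ω_c² = ω_r¹ ⇒ overall = -13/47 × 49/34 = -637/1598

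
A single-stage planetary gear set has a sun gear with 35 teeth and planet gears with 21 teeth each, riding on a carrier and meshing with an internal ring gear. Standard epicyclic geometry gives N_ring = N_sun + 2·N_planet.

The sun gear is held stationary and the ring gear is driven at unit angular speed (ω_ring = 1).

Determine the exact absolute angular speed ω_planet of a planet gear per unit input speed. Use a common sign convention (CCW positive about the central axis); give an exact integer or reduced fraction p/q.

11/6

N_ring = 35 + 2·21 = 77
35(ω_s−ω_c) = −77(ω_r−ω_c),  ω_s=0, ω_r=1
35(0−ω_c) = −77(1−ω_c)  ⇒  112ω_c = 77  ⇒  ω_c = 11/16
sun–planet: 35·(0−11/16) = −21·(ω_p−ω_c)  ⇒  ω_p−ω_c = −(35/21)·(-11/16) = 55/48
ω_p = 11/16 + 55/48 = 11/6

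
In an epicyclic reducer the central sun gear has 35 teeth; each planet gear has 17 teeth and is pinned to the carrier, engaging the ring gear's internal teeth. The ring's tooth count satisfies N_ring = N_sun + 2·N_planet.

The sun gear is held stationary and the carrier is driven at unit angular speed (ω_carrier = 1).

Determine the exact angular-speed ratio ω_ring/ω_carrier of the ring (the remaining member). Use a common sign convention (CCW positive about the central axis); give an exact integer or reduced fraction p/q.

N_ring = 35 + 2·17 = 69
35(ω_s−ω_c) = −69(ω_r−ω_c),  ω_s=0, ω_c=1
ω_r = 1 − (35/69)(0−1) = 104/69
ω_r/ω_c = 104/69

104/69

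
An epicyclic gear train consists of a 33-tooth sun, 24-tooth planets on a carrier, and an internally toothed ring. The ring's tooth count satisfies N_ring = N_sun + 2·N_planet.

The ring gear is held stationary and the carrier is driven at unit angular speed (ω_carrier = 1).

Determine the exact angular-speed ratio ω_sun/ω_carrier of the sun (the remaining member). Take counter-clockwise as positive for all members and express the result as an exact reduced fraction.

38/11

N_ring = 33 + 2·24 = 81
33(ω_s−ω_c) = −81(ω_r−ω_c),  ω_r=0, ω_c=1
ω_s = 1 − (81/33)(0−1) = 38/11
ω_s/ω_c = 38/11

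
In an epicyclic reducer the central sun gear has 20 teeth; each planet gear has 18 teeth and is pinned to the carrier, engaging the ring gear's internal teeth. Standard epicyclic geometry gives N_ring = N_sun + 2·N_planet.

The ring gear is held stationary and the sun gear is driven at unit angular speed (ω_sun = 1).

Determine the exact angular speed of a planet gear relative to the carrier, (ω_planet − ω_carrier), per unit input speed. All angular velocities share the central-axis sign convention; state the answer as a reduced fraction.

N_ring = 20 + 2·18 = 56
20(ω_s−ω_c) = −56(ω_r−ω_c),  ω_r=0, ω_s=1
20(1−ω_c) = −56(0−ω_c)  ⇒  76ω_c = 20  ⇒  ω_c = 5/19
sun–planet: 20·(1−5/19) = −18·(ω_p−ω_c)  ⇒  ω_p−ω_c = −(20/18)·(14/19) = -140/171

-140/171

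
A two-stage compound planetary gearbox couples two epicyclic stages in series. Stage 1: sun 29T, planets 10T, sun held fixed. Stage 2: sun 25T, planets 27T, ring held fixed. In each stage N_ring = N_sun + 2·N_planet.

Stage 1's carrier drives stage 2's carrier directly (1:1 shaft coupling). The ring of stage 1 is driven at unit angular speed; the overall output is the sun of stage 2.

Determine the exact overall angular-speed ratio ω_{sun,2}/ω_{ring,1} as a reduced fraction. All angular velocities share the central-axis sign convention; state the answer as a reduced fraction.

Stage 1: N_ring = 29 + 2·10 = 49
Stage 1: 29(ω_s−ω_c) = −49(ω_r−ω_c),  ω_s=0, ω_r=1
Stage 1: 29(0−ω_c) = −49(1−ω_c)  ⇒  78ω_c = 49  ⇒  ω_c = 49/78
  ⇒ ω_c¹/ω_r¹ = 49/78
Stage 2: N_ring = 25 + 2·27 = 79
Stage 2: 25(ω_s−ω_c) = −79(ω_r−ω_c),  ω_r=0, ω_c=1
Stage 2: ω_s = 1 − (79/25)(0−1) = 104/25
  ⇒ ω_s²/ω_c² = 104/25
Coupling ω_c² = ω_c¹ ⇒ overall = 49/78 × 104/25 = 196/75

196/75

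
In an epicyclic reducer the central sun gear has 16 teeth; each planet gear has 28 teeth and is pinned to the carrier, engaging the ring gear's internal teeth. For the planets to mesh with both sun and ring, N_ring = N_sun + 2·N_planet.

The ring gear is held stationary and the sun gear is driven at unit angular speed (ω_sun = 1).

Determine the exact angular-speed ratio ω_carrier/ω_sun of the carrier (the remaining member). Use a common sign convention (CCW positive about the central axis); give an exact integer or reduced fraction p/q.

2/11

N_ring = 16 + 2·28 = 72
16(ω_s−ω_c) = −72(ω_r−ω_c),  ω_r=0, ω_s=1
16(1−ω_c) = −72(0−ω_c)  ⇒  88ω_c = 16  ⇒  ω_c = 2/11
ω_c/ω_s = 2/11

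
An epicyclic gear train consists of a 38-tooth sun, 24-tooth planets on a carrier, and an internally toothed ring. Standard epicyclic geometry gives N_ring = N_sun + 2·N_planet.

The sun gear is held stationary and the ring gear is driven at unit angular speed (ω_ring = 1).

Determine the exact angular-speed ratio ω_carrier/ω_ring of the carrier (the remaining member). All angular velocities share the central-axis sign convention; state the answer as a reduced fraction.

N_ring = 38 + 2·24 = 86
38(ω_s−ω_c) = −86(ω_r−ω_c),  ω_s=0, ω_r=1
38(0−ω_c) = −86(1−ω_c)  ⇒  124ω_c = 86  ⇒  ω_c = 43/62
ω_c/ω_r = 43/62

43/62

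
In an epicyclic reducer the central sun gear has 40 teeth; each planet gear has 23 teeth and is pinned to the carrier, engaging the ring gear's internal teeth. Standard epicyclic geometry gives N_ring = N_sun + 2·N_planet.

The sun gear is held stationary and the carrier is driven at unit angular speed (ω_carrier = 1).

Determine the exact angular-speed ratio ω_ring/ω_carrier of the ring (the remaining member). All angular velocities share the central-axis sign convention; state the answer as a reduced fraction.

63/43

N_ring = 40 + 2·23 = 86
40(ω_s−ω_c) = −86(ω_r−ω_c),  ω_s=0, ω_c=1
ω_r = 1 − (40/86)(0−1) = 63/43
ω_r/ω_c = 63/43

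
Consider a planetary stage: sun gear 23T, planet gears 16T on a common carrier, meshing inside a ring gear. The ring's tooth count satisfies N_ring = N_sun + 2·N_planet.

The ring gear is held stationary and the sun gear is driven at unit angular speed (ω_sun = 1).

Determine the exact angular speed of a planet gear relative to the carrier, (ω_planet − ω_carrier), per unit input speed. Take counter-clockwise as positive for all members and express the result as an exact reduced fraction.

-1265/1248

N_ring = 23 + 2·16 = 55
23(ω_s−ω_c) = −55(ω_r−ω_c),  ω_r=0, ω_s=1
23(1−ω_c) = −55(0−ω_c)  ⇒  78ω_c = 23  ⇒  ω_c = 23/78
sun–planet: 23·(1−23/78) = −16·(ω_p−ω_c)  ⇒  ω_p−ω_c = −(23/16)·(55/78) = -1265/1248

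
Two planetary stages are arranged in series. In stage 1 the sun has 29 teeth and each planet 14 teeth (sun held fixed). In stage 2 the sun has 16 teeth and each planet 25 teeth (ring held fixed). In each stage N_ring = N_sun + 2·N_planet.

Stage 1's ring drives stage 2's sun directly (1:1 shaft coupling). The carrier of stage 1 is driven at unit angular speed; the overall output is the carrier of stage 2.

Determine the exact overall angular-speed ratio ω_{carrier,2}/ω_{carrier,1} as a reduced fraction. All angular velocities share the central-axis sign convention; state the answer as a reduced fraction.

688/2337

Stage 1: N_ring = 29 + 2·14 = 57
Stage 1: 29(ω_s−ω_c) = −57(ω_r−ω_c),  ω_s=0, ω_c=1
Stage 1: ω_r = 1 − (29/57)(0−1) = 86/57
  ⇒ ω_r¹/ω_c¹ = 86/57
Stage 2: N_ring = 16 + 2·25 = 66
Stage 2: 16(ω_s−ω_c) = −66(ω_r−ω_c),  ω_r=0, ω_s=1
Stage 2: 16(1−ω_c) = −66(0−ω_c)  ⇒  82ω_c = 16  ⇒  ω_c = 8/41
  ⇒ ω_c²/ω_s² = 8/41
Coupling ω_s² = ω_r¹ ⇒ overall = 86/57 × 8/41 = 688/2337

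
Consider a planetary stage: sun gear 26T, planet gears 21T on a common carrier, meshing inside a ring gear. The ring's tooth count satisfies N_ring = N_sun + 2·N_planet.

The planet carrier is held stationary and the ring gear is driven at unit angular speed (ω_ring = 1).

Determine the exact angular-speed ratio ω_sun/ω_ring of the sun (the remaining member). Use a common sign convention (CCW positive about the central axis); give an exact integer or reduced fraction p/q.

N_ring = 26 + 2·21 = 68
26(ω_s−ω_c) = −68(ω_r−ω_c),  ω_c=0, ω_r=1
ω_s = 0 − (68/26)(1−0) = -34/13
ω_s/ω_r = -34/13

-34/13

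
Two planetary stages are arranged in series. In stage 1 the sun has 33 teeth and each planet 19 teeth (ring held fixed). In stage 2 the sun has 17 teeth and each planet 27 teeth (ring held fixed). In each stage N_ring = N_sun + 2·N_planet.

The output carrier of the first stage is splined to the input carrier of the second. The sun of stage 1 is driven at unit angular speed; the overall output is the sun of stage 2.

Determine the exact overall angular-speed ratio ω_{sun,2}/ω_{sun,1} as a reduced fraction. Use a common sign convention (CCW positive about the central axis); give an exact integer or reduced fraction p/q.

363/221

Stage 1: N_ring = 33 + 2·19 = 71
Stage 1: 33(ω_s−ω_c) = −71(ω_r−ω_c),  ω_r=0, ω_s=1
Stage 1: 33(1−ω_c) = −71(0−ω_c)  ⇒  104ω_c = 33  ⇒  ω_c = 33/104
  ⇒ ω_c¹/ω_s¹ = 33/104
Stage 2: N_ring = 17 + 2·27 = 71
Stage 2: 17(ω_s−ω_c) = −71(ω_r−ω_c),  ω_r=0, ω_c=1
Stage 2: ω_s = 1 − (71/17)(0−1) = 88/17
  ⇒ ω_s²/ω_c² = 88/17
Coupling ω_c² = ω_c¹ ⇒ overall = 33/104 × 88/17 = 363/221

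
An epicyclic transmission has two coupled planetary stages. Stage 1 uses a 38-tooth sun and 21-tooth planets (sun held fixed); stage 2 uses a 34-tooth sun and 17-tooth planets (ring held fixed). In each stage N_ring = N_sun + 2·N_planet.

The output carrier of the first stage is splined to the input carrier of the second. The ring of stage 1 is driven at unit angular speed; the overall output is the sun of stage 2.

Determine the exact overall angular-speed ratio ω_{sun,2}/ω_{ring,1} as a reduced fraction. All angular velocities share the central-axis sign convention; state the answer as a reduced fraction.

Stage 1: N_ring = 38 + 2·21 = 80
Stage 1: 38(ω_s−ω_c) = −80(ω_r−ω_c),  ω_s=0, ω_r=1
Stage 1: 38(0−ω_c) = −80(1−ω_c)  ⇒  118ω_c = 80  ⇒  ω_c = 40/59
  ⇒ ω_c¹/ω_r¹ = 40/59
Stage 2: N_ring = 34 + 2·17 = 68
Stage 2: 34(ω_s−ω_c) = −68(ω_r−ω_c),  ω_r=0, ω_c=1
Stage 2: ω_s = 1 − (68/34)(0−1) = 3
  ⇒ ω_s²/ω_c² = 3
Coupling ω_c² = ω_c¹ ⇒ overall = 40/59 × 3 = 120/59

120/59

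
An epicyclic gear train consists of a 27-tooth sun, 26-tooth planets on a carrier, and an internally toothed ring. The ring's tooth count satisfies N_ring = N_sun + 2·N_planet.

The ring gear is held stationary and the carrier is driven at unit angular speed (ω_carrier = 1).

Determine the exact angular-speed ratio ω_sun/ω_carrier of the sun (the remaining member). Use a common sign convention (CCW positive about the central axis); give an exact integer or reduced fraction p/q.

N_ring = 27 + 2·26 = 79
27(ω_s−ω_c) = −79(ω_r−ω_c),  ω_r=0, ω_c=1
ω_s = 1 − (79/27)(0−1) = 106/27
ω_s/ω_c = 106/27

106/27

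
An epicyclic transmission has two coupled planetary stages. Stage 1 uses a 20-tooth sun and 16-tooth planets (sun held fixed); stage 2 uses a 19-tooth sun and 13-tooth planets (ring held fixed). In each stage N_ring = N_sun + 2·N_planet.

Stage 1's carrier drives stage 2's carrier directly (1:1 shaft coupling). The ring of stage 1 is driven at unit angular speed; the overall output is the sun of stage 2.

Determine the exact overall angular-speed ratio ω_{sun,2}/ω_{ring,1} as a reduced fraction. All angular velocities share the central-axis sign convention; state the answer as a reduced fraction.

416/171

Stage 1: N_ring = 20 + 2·16 = 52
Stage 1: 20(ω_s−ω_c) = −52(ω_r−ω_c),  ω_s=0, ω_r=1
Stage 1: 20(0−ω_c) = −52(1−ω_c)  ⇒  72ω_c = 52  ⇒  ω_c = 13/18
  ⇒ ω_c¹/ω_r¹ = 13/18
Stage 2: N_ring = 19 + 2·13 = 45
Stage 2: 19(ω_s−ω_c) = −45(ω_r−ω_c),  ω_r=0, ω_c=1
Stage 2: ω_s = 1 − (45/19)(0−1) = 64/19
  ⇒ ω_s²/ω_c² = 64/19
Coupling ω_c² = ω_c¹ ⇒ overall = 13/18 × 64/19 = 416/171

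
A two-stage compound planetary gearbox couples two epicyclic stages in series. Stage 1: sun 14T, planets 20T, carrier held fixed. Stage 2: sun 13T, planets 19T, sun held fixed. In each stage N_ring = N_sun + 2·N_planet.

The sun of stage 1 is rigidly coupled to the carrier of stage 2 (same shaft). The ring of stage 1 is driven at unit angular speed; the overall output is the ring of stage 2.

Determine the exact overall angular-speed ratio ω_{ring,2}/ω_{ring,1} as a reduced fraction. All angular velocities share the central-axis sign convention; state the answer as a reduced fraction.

Stage 1: N_ring = 14 + 2·20 = 54
Stage 1: 14(ω_s−ω_c) = −54(ω_r−ω_c),  ω_c=0, ω_r=1
Stage 1: ω_s = 0 − (54/14)(1−0) = -27/7
  ⇒ ω_s¹/ω_r¹ = -27/7
Stage 2: N_ring = 13 + 2·19 = 51
Stage 2: 13(ω_s−ω_c) = −51(ω_r−ω_c),  ω_s=0, ω_c=1
Stage 2: ω_r = 1 − (13/51)(0−1) = 64/51
  ⇒ ω_r²/ω_c² = 64/51
Coupling ω_c² = ω_s¹ ⇒ overall = -27/7 × 64/51 = -576/119

-576/119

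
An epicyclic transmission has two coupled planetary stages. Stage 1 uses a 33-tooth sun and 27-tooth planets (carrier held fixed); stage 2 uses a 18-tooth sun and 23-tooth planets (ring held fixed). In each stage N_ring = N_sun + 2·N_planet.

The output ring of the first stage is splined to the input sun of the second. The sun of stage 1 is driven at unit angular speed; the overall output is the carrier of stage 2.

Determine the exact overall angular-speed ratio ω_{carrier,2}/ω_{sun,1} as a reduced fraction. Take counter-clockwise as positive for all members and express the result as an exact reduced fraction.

Stage 1: N_ring = 33 + 2·27 = 87
Stage 1: 33(ω_s−ω_c) = −87(ω_r−ω_c),  ω_c=0, ω_s=1
Stage 1: ω_r = 0 − (33/87)(1−0) = -11/29
  ⇒ ω_r¹/ω_s¹ = -11/29
Stage 2: N_ring = 18 + 2·23 = 64
Stage 2: 18(ω_s−ω_c) = −64(ω_r−ω_c),  ω_r=0, ω_s=1
Stage 2: 18(1−ω_c) = −64(0−ω_c)  ⇒  82ω_c = 18  ⇒  ω_c = 9/41
  ⇒ ω_c²/ω_s² = 9/41
Coupling ω_s² = ω_r¹ ⇒ overall = -11/29 × 9/41 = -99/1189

-99/1189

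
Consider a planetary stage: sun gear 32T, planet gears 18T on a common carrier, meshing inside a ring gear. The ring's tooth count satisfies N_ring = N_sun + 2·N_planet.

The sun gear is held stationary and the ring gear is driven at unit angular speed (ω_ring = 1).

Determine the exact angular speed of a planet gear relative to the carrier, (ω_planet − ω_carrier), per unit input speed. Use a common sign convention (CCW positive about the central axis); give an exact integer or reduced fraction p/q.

272/225

N_ring = 32 + 2·18 = 68
32(ω_s−ω_c) = −68(ω_r−ω_c),  ω_s=0, ω_r=1
32(0−ω_c) = −68(1−ω_c)  ⇒  100ω_c = 68  ⇒  ω_c = 17/25
sun–planet: 32·(0−17/25) = −18·(ω_p−ω_c)  ⇒  ω_p−ω_c = −(32/18)·(-17/25) = 272/225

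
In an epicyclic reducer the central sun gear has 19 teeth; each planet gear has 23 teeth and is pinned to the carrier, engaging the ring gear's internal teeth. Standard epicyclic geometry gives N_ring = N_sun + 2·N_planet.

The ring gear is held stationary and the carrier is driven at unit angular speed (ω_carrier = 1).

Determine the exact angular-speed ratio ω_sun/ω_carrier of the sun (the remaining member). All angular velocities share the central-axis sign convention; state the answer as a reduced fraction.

84/19

N_ring = 19 + 2·23 = 65
19(ω_s−ω_c) = −65(ω_r−ω_c),  ω_r=0, ω_c=1
ω_s = 1 − (65/19)(0−1) = 84/19
ω_s/ω_c = 84/19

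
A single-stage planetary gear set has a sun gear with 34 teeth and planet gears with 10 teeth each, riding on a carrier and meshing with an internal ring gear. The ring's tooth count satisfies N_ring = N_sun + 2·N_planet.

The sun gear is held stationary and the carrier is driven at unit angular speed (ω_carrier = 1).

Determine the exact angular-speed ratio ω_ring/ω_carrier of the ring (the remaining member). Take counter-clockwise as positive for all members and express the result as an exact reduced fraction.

44/27

N_ring = 34 + 2·10 = 54
34(ω_s−ω_c) = −54(ω_r−ω_c),  ω_s=0, ω_c=1
ω_r = 1 − (34/54)(0−1) = 44/27
ω_r/ω_c = 44/27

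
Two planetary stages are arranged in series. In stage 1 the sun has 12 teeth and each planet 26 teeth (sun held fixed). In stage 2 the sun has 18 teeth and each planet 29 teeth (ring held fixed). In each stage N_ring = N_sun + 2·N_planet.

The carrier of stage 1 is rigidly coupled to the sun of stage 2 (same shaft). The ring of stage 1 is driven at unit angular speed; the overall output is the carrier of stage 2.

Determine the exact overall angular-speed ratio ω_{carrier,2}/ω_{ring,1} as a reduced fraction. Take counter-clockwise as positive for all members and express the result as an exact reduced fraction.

144/893

Stage 1: N_ring = 12 + 2·26 = 64
Stage 1: 12(ω_s−ω_c) = −64(ω_r−ω_c),  ω_s=0, ω_r=1
Stage 1: 12(0−ω_c) = −64(1−ω_c)  ⇒  76ω_c = 64  ⇒  ω_c = 16/19
  ⇒ ω_c¹/ω_r¹ = 16/19
Stage 2: N_ring = 18 + 2·29 = 76
Stage 2: 18(ω_s−ω_c) = −76(ω_r−ω_c),  ω_r=0, ω_s=1
Stage 2: 18(1−ω_c) = −76(0−ω_c)  ⇒  94ω_c = 18  ⇒  ω_c = 9/47
  ⇒ ω_c²/ω_s² = 9/47
Coupling ω_s² = ω_c¹ ⇒ overall = 16/19 × 9/47 = 144/893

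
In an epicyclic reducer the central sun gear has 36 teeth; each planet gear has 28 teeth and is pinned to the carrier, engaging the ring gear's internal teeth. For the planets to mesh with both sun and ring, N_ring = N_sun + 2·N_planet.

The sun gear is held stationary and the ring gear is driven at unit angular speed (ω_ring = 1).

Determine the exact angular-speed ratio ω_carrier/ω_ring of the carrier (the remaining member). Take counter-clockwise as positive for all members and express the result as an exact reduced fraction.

23/32

N_ring = 36 + 2·28 = 92
36(ω_s−ω_c) = −92(ω_r−ω_c),  ω_s=0, ω_r=1
36(0−ω_c) = −92(1−ω_c)  ⇒  128ω_c = 92  ⇒  ω_c = 23/32
ω_c/ω_r = 23/32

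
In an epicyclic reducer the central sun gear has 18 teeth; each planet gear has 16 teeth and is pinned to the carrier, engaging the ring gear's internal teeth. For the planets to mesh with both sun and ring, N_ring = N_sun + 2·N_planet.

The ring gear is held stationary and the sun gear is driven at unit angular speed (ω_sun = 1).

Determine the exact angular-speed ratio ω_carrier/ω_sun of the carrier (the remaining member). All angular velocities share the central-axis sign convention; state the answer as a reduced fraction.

N_ring = 18 + 2·16 = 50
18(ω_s−ω_c) = −50(ω_r−ω_c),  ω_r=0, ω_s=1
18(1−ω_c) = −50(0−ω_c)  ⇒  68ω_c = 18  ⇒  ω_c = 9/34
ω_c/ω_s = 9/34

9/34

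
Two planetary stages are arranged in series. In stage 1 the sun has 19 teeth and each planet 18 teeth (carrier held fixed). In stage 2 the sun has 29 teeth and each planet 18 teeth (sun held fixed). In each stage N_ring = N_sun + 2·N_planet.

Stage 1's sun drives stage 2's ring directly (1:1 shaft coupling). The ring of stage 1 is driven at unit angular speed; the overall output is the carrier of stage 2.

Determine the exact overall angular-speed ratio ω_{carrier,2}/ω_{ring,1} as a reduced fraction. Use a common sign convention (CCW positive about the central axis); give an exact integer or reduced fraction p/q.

Stage 1: N_ring = 19 + 2·18 = 55
Stage 1: 19(ω_s−ω_c) = −55(ω_r−ω_c),  ω_c=0, ω_r=1
Stage 1: ω_s = 0 − (55/19)(1−0) = -55/19
  ⇒ ω_s¹/ω_r¹ = -55/19
Stage 2: N_ring = 29 + 2·18 = 65
Stage 2: 29(ω_s−ω_c) = −65(ω_r−ω_c),  ω_s=0, ω_r=1
Stage 2: 29(0−ω_c) = −65(1−ω_c)  ⇒  94ω_c = 65  ⇒  ω_c = 65/94
  ⇒ ω_c²/ω_r² = 65/94
Coupling ω_r² = ω_s¹ ⇒ overall = -55/19 × 65/94 = -3575/1786

-3575/1786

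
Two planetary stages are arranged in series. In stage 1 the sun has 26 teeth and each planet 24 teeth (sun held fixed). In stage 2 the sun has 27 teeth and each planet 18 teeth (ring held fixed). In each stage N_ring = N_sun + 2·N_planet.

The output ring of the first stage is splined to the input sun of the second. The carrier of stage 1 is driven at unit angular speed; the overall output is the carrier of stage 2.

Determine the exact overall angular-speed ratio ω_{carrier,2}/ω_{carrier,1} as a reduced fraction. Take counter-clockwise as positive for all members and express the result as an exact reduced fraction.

Stage 1: N_ring = 26 + 2·24 = 74
Stage 1: 26(ω_s−ω_c) = −74(ω_r−ω_c),  ω_s=0, ω_c=1
Stage 1: ω_r = 1 − (26/74)(0−1) = 50/37
  ⇒ ω_r¹/ω_c¹ = 50/37
Stage 2: N_ring = 27 + 2·18 = 63
Stage 2: 27(ω_s−ω_c) = −63(ω_r−ω_c),  ω_r=0, ω_s=1
Stage 2: 27(1−ω_c) = −63(0−ω_c)  ⇒  90ω_c = 27  ⇒  ω_c = 3/10
  ⇒ ω_c²/ω_s² = 3/10
Coupling ω_s² = ω_r¹ ⇒ overall = 50/37 × 3/10 = 15/37

15/37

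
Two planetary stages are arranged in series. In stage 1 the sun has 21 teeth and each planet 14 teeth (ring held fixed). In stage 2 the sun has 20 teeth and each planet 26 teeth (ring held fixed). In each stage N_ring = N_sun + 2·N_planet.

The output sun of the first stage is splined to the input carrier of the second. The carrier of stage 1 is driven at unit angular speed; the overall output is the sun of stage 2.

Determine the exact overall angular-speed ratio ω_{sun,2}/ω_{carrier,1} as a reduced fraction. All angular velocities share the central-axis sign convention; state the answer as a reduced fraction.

46/3

Stage 1: N_ring = 21 + 2·14 = 49
Stage 1: 21(ω_s−ω_c) = −49(ω_r−ω_c),  ω_r=0, ω_c=1
Stage 1: ω_s = 1 − (49/21)(0−1) = 10/3
  ⇒ ω_s¹/ω_c¹ = 10/3
Stage 2: N_ring = 20 + 2·26 = 72
Stage 2: 20(ω_s−ω_c) = −72(ω_r−ω_c),  ω_r=0, ω_c=1
Stage 2: ω_s = 1 − (72/20)(0−1) = 23/5
  ⇒ ω_s²/ω_c² = 23/5
Coupling ω_c² = ω_s¹ ⇒ overall = 10/3 × 23/5 = 46/3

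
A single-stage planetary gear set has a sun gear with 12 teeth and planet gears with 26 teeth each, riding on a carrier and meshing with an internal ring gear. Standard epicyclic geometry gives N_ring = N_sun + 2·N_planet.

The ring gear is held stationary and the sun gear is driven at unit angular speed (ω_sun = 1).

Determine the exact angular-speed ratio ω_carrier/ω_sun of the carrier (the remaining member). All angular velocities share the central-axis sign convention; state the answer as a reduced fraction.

3/19

N_ring = 12 + 2·26 = 64
12(ω_s−ω_c) = −64(ω_r−ω_c),  ω_r=0, ω_s=1
12(1−ω_c) = −64(0−ω_c)  ⇒  76ω_c = 12  ⇒  ω_c = 3/19
ω_c/ω_s = 3/19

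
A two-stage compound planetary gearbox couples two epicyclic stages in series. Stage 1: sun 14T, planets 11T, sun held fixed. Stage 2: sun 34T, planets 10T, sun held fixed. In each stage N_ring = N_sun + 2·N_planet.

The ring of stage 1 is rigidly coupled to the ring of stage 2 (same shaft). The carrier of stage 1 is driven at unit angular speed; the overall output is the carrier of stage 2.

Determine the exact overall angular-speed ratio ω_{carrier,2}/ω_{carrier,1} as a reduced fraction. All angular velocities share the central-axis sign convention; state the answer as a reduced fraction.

75/88

Stage 1: N_ring = 14 + 2·11 = 36
Stage 1: 14(ω_s−ω_c) = −36(ω_r−ω_c),  ω_s=0, ω_c=1
Stage 1: ω_r = 1 − (14/36)(0−1) = 25/18
  ⇒ ω_r¹/ω_c¹ = 25/18
Stage 2: N_ring = 34 + 2·10 = 54
Stage 2: 34(ω_s−ω_c) = −54(ω_r−ω_c),  ω_s=0, ω_r=1
Stage 2: 34(0−ω_c) = −54(1−ω_c)  ⇒  88ω_c = 54  ⇒  ω_c = 27/44
  ⇒ ω_c²/ω_r² = 27/44
Coupling ω_r² = ω_r¹ ⇒ overall = 25/18 × 27/44 = 75/88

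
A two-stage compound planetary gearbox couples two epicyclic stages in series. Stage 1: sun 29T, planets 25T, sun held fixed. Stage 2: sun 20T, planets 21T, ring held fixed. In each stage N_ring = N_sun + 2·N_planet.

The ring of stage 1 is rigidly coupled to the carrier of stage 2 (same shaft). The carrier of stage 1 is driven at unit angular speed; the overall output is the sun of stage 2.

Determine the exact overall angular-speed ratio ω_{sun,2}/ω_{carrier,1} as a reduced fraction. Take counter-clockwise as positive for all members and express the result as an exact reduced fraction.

Stage 1: N_ring = 29 + 2·25 = 79
Stage 1: 29(ω_s−ω_c) = −79(ω_r−ω_c),  ω_s=0, ω_c=1
Stage 1: ω_r = 1 − (29/79)(0−1) = 108/79
  ⇒ ω_r¹/ω_c¹ = 108/79
Stage 2: N_ring = 20 + 2·21 = 62
Stage 2: 20(ω_s−ω_c) = −62(ω_r−ω_c),  ω_r=0, ω_c=1
Stage 2: ω_s = 1 − (62/20)(0−1) = 41/10
  ⇒ ω_s²/ω_c² = 41/10
Coupling ω_c² = ω_r¹ ⇒ overall = 108/79 × 41/10 = 2214/395

2214/395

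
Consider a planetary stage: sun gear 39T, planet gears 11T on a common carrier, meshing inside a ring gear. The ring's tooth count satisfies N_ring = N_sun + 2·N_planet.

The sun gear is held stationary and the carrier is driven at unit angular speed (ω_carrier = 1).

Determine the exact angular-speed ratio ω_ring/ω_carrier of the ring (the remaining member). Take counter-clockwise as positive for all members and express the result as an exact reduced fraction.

100/61

N_ring = 39 + 2·11 = 61
39(ω_s−ω_c) = −61(ω_r−ω_c),  ω_s=0, ω_c=1
ω_r = 1 − (39/61)(0−1) = 100/61
ω_r/ω_c = 100/61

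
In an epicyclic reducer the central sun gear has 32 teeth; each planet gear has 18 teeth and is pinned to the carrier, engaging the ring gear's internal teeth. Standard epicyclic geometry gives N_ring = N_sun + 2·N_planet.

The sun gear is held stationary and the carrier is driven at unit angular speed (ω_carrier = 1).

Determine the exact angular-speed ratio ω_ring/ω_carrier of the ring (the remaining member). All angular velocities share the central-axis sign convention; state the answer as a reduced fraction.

25/17

N_ring = 32 + 2·18 = 68
32(ω_s−ω_c) = −68(ω_r−ω_c),  ω_s=0, ω_c=1
ω_r = 1 − (32/68)(0−1) = 25/17
ω_r/ω_c = 25/17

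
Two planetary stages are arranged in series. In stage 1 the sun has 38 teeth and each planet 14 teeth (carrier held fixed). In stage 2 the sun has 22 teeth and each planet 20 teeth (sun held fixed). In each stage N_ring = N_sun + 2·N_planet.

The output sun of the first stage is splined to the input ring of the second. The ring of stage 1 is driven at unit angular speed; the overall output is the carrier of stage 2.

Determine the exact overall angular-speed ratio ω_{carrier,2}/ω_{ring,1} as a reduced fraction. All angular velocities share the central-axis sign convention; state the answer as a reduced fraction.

Stage 1: N_ring = 38 + 2·14 = 66
Stage 1: 38(ω_s−ω_c) = −66(ω_r−ω_c),  ω_c=0, ω_r=1
Stage 1: ω_s = 0 − (66/38)(1−0) = -33/19
  ⇒ ω_s¹/ω_r¹ = -33/19
Stage 2: N_ring = 22 + 2·20 = 62
Stage 2: 22(ω_s−ω_c) = −62(ω_r−ω_c),  ω_s=0, ω_r=1
Stage 2: 22(0−ω_c) = −62(1−ω_c)  ⇒  84ω_c = 62  ⇒  ω_c = 31/42
  ⇒ ω_c²/ω_r² = 31/42
Coupling ω_r² = ω_s¹ ⇒ overall = -33/19 × 31/42 = -341/266

-341/266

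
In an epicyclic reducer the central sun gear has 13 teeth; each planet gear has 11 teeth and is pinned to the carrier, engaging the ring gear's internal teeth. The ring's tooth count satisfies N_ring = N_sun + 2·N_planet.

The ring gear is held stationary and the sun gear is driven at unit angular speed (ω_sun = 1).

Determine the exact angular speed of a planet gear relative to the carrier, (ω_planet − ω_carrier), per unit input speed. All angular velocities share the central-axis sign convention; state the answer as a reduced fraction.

-455/528

N_ring = 13 + 2·11 = 35
13(ω_s−ω_c) = −35(ω_r−ω_c),  ω_r=0, ω_s=1
13(1−ω_c) = −35(0−ω_c)  ⇒  48ω_c = 13  ⇒  ω_c = 13/48
sun–planet: 13·(1−13/48) = −11·(ω_p−ω_c)  ⇒  ω_p−ω_c = −(13/11)·(35/48) = -455/528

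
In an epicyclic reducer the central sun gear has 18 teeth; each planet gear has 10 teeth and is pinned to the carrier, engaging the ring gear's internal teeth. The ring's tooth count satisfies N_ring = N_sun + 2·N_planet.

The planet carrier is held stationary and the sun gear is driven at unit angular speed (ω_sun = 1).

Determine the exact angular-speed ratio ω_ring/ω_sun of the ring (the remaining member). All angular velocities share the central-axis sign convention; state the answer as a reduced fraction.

N_ring = 18 + 2·10 = 38
18(ω_s−ω_c) = −38(ω_r−ω_c),  ω_c=0, ω_s=1
ω_r = 0 − (18/38)(1−0) = -9/19
ω_r/ω_s = -9/19

-9/19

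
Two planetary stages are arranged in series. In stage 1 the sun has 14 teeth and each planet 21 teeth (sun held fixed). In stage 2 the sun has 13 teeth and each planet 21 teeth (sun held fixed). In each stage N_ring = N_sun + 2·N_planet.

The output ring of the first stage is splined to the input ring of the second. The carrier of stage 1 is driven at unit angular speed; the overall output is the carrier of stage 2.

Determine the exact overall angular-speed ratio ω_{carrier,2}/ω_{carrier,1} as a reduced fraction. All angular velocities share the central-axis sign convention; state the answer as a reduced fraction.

275/272

Stage 1: N_ring = 14 + 2·21 = 56
Stage 1: 14(ω_s−ω_c) = −56(ω_r−ω_c),  ω_s=0, ω_c=1
Stage 1: ω_r = 1 − (14/56)(0−1) = 5/4
  ⇒ ω_r¹/ω_c¹ = 5/4
Stage 2: N_ring = 13 + 2·21 = 55
Stage 2: 13(ω_s−ω_c) = −55(ω_r−ω_c),  ω_s=0, ω_r=1
Stage 2: 13(0−ω_c) = −55(1−ω_c)  ⇒  68ω_c = 55  ⇒  ω_c = 55/68
  ⇒ ω_c²/ω_r² = 55/68
Coupling ω_r² = ω_r¹ ⇒ overall = 5/4 × 55/68 = 275/272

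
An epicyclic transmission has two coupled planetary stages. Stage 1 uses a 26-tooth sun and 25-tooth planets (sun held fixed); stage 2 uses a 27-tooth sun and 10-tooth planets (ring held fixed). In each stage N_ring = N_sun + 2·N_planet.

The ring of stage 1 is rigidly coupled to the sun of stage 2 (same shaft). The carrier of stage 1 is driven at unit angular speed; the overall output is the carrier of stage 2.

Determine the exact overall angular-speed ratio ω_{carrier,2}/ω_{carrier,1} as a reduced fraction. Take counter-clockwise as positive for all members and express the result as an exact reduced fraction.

1377/2812

Stage 1: N_ring = 26 + 2·25 = 76
Stage 1: 26(ω_s−ω_c) = −76(ω_r−ω_c),  ω_s=0, ω_c=1
Stage 1: ω_r = 1 − (26/76)(0−1) = 51/38
  ⇒ ω_r¹/ω_c¹ = 51/38
Stage 2: N_ring = 27 + 2·10 = 47
Stage 2: 27(ω_s−ω_c) = −47(ω_r−ω_c),  ω_r=0, ω_s=1
Stage 2: 27(1−ω_c) = −47(0−ω_c)  ⇒  74ω_c = 27  ⇒  ω_c = 27/74
  ⇒ ω_c²/ω_s² = 27/74
Coupling ω_s² = ω_r¹ ⇒ overall = 51/38 × 27/74 = 1377/2812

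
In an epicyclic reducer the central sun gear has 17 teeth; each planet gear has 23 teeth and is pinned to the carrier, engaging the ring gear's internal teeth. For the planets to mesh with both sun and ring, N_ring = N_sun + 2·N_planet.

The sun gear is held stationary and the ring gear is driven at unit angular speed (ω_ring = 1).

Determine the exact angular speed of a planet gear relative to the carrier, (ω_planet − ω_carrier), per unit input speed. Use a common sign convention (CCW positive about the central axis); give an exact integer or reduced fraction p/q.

1071/1840

N_ring = 17 + 2·23 = 63
17(ω_s−ω_c) = −63(ω_r−ω_c),  ω_s=0, ω_r=1
17(0−ω_c) = −63(1−ω_c)  ⇒  80ω_c = 63  ⇒  ω_c = 63/80
sun–planet: 17·(0−63/80) = −23·(ω_p−ω_c)  ⇒  ω_p−ω_c = −(17/23)·(-63/80) = 1071/1840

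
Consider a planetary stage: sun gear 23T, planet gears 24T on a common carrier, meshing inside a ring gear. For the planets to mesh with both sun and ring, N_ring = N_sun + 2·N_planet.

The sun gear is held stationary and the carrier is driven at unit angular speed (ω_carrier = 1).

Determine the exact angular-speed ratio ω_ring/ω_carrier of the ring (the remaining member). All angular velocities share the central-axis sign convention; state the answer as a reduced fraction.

N_ring = 23 + 2·24 = 71
23(ω_s−ω_c) = −71(ω_r−ω_c),  ω_s=0, ω_c=1
ω_r = 1 − (23/71)(0−1) = 94/71
ω_r/ω_c = 94/71

94/71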